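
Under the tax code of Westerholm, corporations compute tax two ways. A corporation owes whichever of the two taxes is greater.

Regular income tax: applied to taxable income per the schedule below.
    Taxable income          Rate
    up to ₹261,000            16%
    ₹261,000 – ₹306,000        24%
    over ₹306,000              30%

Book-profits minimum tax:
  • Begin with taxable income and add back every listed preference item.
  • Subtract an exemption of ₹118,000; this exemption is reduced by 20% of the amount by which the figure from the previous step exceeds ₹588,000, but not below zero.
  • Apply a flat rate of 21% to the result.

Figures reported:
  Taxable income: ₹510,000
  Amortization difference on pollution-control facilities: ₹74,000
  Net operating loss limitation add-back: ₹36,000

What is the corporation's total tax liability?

Book-profits minimum tax:
  Adjusted income: ₹510,000 + ₹74,000 + ₹36,000 = ₹620,000
  Exemption: ₹118,000 − 20% × (₹620,000 − ₹588,000) = ₹118,000 − ₹6,400 = ₹111,600
  Base: ₹620,000 − ₹111,600 = ₹508,400
  ₹508,400 × 21% = ₹106,764

Regular income tax:
  ₹261,000 × 16% = ₹41,760
  ₹45,000 × 24% = ₹10,800
  ₹204,000 × 30% = ₹61,200
  → ₹113,760

₹113,760 > ₹106,764, so the regular income tax governs.

₹113,760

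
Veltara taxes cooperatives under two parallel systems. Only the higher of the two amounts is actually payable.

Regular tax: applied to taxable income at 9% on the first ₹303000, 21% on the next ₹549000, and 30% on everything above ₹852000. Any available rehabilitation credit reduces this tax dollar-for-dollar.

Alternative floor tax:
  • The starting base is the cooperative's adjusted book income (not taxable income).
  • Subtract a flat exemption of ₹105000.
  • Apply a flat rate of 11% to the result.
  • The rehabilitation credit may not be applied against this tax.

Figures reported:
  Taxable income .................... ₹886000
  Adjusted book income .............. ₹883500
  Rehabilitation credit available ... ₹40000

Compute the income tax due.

₹112760

Alternative floor tax:
  Base (adjusted book income): ₹883500
  Less exemption ₹105000 → base ₹778500
  ₹778500 × 11% = ₹85635

Regular tax:
  ₹303000 × 9% = ₹27270
  ₹549000 × 21% = ₹115290
  ₹34000 × 30% = ₹10200
  → ₹152760
  Less rehabilitation credit ₹40000 → ₹112760

₹112760 > ₹85635, so the regular tax governs.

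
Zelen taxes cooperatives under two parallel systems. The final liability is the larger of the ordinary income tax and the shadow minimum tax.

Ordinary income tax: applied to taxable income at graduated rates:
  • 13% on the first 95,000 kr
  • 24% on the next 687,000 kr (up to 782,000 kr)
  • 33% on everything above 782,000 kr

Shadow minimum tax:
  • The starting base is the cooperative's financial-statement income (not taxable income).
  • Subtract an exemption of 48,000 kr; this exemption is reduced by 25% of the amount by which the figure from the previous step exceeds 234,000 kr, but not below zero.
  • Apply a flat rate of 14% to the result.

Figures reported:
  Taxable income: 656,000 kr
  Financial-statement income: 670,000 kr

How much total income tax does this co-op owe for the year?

146,990 kr

Ordinary income tax:
  95,000 kr × 13% = 12,350 kr
  561,000 kr × 24% = 134,640 kr
  → 146,990 kr

Shadow minimum tax:
  Base (financial-statement income): 670,000 kr
  Exemption: 25% × (670,000 kr − 234,000 kr) = 109,000 kr ≥ 48,000 kr, so the exemption is fully phased out
  Base: 670,000 kr − 0 kr = 670,000 kr
  670,000 kr × 14% = 93,800 kr

146,990 kr > 93,800 kr, so the ordinary income tax governs.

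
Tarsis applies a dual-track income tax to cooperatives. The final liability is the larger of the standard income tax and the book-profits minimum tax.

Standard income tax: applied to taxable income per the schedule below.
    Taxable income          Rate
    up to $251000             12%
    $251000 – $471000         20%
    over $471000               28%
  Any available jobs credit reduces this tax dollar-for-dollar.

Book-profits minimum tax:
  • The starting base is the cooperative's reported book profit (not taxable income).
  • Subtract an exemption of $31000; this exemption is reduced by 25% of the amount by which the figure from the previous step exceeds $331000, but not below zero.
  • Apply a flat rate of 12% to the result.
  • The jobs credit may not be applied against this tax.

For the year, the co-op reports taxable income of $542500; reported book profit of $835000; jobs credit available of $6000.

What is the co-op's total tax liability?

$100200

Book-profits minimum tax:
  Base (reported book profit): $835000
  Exemption: 25% × ($835000 − $331000) = $126000 ≥ $31000, so the exemption is fully phased out
  Base: $835000 − $0 = $835000
  $835000 × 12% = $100200

Standard income tax:
  $251000 × 12% = $30120
  $220000 × 20% = $44000
  $71500 × 28% = $20020
  → $94140
  Less jobs credit $6000 → $88140

$100200 > $88140, so the book-profits minimum tax is the binding amount.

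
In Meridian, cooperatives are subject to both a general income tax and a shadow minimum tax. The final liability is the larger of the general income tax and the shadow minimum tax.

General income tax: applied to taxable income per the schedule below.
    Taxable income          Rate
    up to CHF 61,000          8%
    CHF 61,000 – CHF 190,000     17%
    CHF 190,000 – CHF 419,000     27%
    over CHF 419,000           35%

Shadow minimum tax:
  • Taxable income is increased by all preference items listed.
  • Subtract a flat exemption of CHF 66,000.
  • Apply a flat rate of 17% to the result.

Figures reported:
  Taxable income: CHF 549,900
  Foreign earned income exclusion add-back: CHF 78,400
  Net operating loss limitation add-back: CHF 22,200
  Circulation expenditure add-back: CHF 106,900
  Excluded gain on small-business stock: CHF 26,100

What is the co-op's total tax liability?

CHF 134,455

General income tax:
  CHF 61,000 × 8% = CHF 4,880
  CHF 129,000 × 17% = CHF 21,930
  CHF 229,000 × 27% = CHF 61,830
  CHF 130,900 × 35% = CHF 45,815
  → CHF 134,455

Shadow minimum tax:
  Adjusted income: CHF 549,900 + CHF 78,400 + CHF 22,200 + CHF 106,900 + CHF 26,100 = CHF 783,500
  Less exemption CHF 66,000 → base CHF 717,500
  CHF 717,500 × 17% = CHF 121,975

CHF 134,455 > CHF 121,975, so the general income tax governs.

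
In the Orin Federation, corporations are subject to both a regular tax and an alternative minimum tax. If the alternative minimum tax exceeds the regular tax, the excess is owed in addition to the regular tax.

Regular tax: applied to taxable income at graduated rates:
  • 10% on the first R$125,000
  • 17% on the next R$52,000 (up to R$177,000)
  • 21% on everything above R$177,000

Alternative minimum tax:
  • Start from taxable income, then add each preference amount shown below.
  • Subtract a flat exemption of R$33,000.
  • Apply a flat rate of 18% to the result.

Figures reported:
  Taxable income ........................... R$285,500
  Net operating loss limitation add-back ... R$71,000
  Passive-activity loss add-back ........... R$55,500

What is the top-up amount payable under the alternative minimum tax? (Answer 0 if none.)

Regular tax:
  R$125,000 × 10% = R$12,500
  R$52,000 × 17% = R$8,840
  R$108,500 × 21% = R$22,785
  → R$44,125

Alternative minimum tax:
  Adjusted income: R$285,500 + R$71,000 + R$55,500 = R$412,000
  Less exemption R$33,000 → base R$379,000
  R$379,000 × 18% = R$68,220

Excess of alternative minimum tax over regular tax: R$68,220 − R$44,125 = R$24,095.

R$24,095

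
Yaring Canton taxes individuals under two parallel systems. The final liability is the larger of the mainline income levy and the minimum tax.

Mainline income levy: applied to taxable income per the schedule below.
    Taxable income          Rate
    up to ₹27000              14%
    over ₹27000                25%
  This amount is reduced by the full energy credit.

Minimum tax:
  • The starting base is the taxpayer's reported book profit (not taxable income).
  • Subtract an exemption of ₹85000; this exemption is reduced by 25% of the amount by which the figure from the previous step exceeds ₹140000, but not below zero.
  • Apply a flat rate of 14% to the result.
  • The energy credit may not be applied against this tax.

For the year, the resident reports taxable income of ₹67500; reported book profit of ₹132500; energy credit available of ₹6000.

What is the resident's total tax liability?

Minimum tax:
  Base (reported book profit): ₹132500
  Exemption: ₹132500 ≤ ₹140000, so full ₹85000 applies
  Base: ₹132500 − ₹85000 = ₹47500
  ₹47500 × 14% = ₹6650

Mainline income levy:
  ₹27000 × 14% = ₹3780
  ₹40500 × 25% = ₹10125
  → ₹13905
  Less energy credit ₹6000 → ₹7905

₹7905 > ₹6650, so the mainline income levy governs.

₹7905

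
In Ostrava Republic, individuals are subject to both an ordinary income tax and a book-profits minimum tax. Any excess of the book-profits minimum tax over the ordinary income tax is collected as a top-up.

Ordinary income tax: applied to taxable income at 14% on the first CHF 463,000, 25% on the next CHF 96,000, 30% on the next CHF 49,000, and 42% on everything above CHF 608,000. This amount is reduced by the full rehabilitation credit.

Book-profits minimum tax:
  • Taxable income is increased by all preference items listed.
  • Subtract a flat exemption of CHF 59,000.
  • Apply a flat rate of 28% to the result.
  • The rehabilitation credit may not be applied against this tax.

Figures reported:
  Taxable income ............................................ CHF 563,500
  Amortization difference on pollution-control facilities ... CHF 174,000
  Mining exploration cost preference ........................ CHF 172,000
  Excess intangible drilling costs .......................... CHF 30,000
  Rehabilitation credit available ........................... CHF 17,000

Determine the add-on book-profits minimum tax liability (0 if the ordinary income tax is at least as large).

CHF 173,370

Book-profits minimum tax:
  Adjusted income: CHF 563,500 + CHF 174,000 + CHF 172,000 + CHF 30,000 = CHF 939,500
  Less exemption CHF 59,000 → base CHF 880,500
  CHF 880,500 × 28% = CHF 246,540

Ordinary income tax:
  CHF 463,000 × 14% = CHF 64,820
  CHF 96,000 × 25% = CHF 24,000
  CHF 4,500 × 30% = CHF 1,350
  → CHF 90,170
  Less rehabilitation credit CHF 17,000 → CHF 73,170

Excess of book-profits minimum tax over ordinary income tax: CHF 246,540 − CHF 73,170 = CHF 173,370.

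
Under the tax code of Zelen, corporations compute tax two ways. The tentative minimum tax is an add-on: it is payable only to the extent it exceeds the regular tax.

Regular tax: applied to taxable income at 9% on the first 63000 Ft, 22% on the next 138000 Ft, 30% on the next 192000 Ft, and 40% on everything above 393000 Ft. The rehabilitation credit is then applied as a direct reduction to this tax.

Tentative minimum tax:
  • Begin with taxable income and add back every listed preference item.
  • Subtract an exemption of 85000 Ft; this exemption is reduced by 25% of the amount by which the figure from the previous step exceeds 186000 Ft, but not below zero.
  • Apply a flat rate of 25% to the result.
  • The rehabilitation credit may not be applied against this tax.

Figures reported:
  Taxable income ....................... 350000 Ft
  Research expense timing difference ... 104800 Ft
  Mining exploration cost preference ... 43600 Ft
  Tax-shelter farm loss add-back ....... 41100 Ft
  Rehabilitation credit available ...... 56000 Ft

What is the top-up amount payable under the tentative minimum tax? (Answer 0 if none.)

Regular tax:
  63000 Ft × 9% = 5670 Ft
  138000 Ft × 22% = 30360 Ft
  149000 Ft × 30% = 44700 Ft
  → 80730 Ft
  Less rehabilitation credit 56000 Ft → 24730 Ft

Tentative minimum tax:
  Adjusted income: 350000 Ft + 104800 Ft + 43600 Ft + 41100 Ft = 539500 Ft
  Exemption: 25% × (539500 Ft − 186000 Ft) = 88375 Ft ≥ 85000 Ft, so the exemption is fully phased out
  Base: 539500 Ft − 0 Ft = 539500 Ft
  539500 Ft × 25% = 134875 Ft

Excess of tentative minimum tax over regular tax: 134875 Ft − 24730 Ft = 110145 Ft.

110145 Ft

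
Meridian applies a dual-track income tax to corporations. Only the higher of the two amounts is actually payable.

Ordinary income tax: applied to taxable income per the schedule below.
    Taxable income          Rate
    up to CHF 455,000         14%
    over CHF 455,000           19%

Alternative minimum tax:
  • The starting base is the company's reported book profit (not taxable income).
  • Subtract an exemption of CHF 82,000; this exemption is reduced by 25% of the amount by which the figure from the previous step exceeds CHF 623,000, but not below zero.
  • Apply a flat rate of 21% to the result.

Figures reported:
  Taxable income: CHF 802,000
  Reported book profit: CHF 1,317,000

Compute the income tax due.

Alternative minimum tax:
  Base (reported book profit): CHF 1,317,000
  Exemption: 25% × (CHF 1,317,000 − CHF 623,000) = CHF 173,500 ≥ CHF 82,000, so the exemption is fully phased out
  Base: CHF 1,317,000 − CHF 0 = CHF 1,317,000
  CHF 1,317,000 × 21% = CHF 276,570

Ordinary income tax:
  CHF 455,000 × 14% = CHF 63,700
  CHF 347,000 × 19% = CHF 65,930
  → CHF 129,630

CHF 276,570 > CHF 129,630, so the alternative minimum tax is the binding amount.

CHF 276,570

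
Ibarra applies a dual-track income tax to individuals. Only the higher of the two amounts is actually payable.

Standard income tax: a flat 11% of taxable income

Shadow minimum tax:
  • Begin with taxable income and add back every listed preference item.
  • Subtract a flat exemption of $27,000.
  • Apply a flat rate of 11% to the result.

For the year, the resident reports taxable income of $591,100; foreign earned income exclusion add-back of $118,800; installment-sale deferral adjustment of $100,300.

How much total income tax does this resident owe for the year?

$86,152

Standard income tax:
  $591,100 × 11% = $65,021

Shadow minimum tax:
  Adjusted income: $591,100 + $118,800 + $100,300 = $810,200
  Less exemption $27,000 → base $783,200
  $783,200 × 11% = $86,152

$86,152 > $65,021, so the shadow minimum tax is the binding amount.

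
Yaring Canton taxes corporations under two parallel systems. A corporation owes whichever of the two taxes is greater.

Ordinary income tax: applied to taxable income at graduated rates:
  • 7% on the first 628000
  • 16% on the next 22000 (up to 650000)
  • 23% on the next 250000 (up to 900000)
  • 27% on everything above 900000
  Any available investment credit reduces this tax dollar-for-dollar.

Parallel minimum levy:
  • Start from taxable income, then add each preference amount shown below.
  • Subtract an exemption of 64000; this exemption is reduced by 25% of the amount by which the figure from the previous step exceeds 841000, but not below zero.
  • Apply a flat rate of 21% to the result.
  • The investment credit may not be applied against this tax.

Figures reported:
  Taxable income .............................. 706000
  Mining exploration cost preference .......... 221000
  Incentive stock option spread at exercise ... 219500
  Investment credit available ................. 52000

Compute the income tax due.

Ordinary income tax:
  628000 × 7% = 43960
  22000 × 16% = 3520
  56000 × 23% = 12880
  → 60360
  Less investment credit 52000 → 8360

Parallel minimum levy:
  Adjusted income: 706000 + 221000 + 219500 = 1146500
  Exemption: 25% × (1146500 − 841000) = 76375 ≥ 64000, so the exemption is fully phased out
  Base: 1146500 − 0 = 1146500
  1146500 × 21% = 240765

240765 > 8360, so the parallel minimum levy is the binding amount.

240765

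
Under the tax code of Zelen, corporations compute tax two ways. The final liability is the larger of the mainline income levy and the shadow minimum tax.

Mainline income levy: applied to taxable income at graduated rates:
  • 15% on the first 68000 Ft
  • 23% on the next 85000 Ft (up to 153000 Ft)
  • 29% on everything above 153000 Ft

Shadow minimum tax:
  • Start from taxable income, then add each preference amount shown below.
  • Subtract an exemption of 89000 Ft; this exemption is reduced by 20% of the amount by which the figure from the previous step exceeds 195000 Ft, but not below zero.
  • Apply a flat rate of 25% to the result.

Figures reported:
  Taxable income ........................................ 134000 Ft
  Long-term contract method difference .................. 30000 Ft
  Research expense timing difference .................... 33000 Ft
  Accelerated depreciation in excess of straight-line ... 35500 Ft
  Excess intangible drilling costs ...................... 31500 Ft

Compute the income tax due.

47200 Ft

Shadow minimum tax:
  Adjusted income: 134000 Ft + 30000 Ft + 33000 Ft + 35500 Ft + 31500 Ft = 264000 Ft
  Exemption: 89000 Ft − 20% × (264000 Ft − 195000 Ft) = 89000 Ft − 13800 Ft = 75200 Ft
  Base: 264000 Ft − 75200 Ft = 188800 Ft
  188800 Ft × 25% = 47200 Ft

Mainline income levy:
  68000 Ft × 15% = 10200 Ft
  66000 Ft × 23% = 15180 Ft
  → 25380 Ft

47200 Ft > 25380 Ft, so the shadow minimum tax is the binding amount.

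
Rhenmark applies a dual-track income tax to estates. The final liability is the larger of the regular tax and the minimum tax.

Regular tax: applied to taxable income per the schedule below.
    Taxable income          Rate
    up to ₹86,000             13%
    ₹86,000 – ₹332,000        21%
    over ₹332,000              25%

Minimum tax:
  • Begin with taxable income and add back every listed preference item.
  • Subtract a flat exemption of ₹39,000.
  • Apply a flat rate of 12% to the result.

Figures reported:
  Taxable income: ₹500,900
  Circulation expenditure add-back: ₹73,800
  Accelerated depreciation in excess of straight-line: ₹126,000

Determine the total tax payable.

₹105,065

Regular tax:
  ₹86,000 × 13% = ₹11,180
  ₹246,000 × 21% = ₹51,660
  ₹168,900 × 25% = ₹42,225
  → ₹105,065

Minimum tax:
  Adjusted income: ₹500,900 + ₹73,800 + ₹126,000 = ₹700,700
  Less exemption ₹39,000 → base ₹661,700
  ₹661,700 × 12% = ₹79,404

₹105,065 > ₹79,404, so the regular tax governs.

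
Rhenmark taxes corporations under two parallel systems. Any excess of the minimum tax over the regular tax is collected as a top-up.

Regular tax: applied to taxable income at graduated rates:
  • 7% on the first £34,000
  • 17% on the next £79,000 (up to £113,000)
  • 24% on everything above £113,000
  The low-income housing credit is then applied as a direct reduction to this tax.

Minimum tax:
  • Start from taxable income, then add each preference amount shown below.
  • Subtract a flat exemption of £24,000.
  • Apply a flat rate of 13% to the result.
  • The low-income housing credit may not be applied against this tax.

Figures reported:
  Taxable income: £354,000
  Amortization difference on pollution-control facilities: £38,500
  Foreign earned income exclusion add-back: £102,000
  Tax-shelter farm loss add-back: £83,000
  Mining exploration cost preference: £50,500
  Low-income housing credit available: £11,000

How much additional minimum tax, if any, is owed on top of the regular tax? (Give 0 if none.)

£15,870

Regular tax:
  £34,000 × 7% = £2,380
  £79,000 × 17% = £13,430
  £241,000 × 24% = £57,840
  → £73,650
  Less low-income housing credit £11,000 → £62,650

Minimum tax:
  Adjusted income: £354,000 + £38,500 + £102,000 + £83,000 + £50,500 = £628,000
  Less exemption £24,000 → base £604,000
  £604,000 × 13% = £78,520

Excess of minimum tax over regular tax: £78,520 − £62,650 = £15,870.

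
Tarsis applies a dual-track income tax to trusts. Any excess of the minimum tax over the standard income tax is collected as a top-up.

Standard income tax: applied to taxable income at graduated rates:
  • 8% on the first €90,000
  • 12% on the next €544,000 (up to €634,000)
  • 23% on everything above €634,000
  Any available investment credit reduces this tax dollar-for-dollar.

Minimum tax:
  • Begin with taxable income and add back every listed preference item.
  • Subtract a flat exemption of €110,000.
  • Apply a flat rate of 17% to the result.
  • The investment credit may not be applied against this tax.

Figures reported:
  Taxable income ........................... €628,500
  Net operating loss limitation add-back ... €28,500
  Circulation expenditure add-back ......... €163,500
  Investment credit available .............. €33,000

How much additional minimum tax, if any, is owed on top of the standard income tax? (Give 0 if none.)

€81,965

Standard income tax:
  €90,000 × 8% = €7,200
  €538,500 × 12% = €64,620
  → €71,820
  Less investment credit €33,000 → €38,820

Minimum tax:
  Adjusted income: €628,500 + €28,500 + €163,500 = €820,500
  Less exemption €110,000 → base €710,500
  €710,500 × 17% = €120,785

Excess of minimum tax over standard income tax: €120,785 − €38,820 = €81,965.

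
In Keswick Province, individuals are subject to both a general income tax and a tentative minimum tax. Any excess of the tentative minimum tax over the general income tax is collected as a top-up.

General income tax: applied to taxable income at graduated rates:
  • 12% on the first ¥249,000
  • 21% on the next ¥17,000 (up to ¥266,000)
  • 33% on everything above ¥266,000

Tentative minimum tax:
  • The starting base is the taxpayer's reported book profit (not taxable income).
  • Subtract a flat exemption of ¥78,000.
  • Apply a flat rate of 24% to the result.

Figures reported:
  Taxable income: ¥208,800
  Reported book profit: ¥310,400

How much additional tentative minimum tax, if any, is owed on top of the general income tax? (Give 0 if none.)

¥30,720

General income tax:
  ¥208,800 × 12% = ¥25,056

Tentative minimum tax:
  Base (reported book profit): ¥310,400
  Less exemption ¥78,000 → base ¥232,400
  ¥232,400 × 24% = ¥55,776

Excess of tentative minimum tax over general income tax: ¥55,776 − ¥25,056 = ¥30,720.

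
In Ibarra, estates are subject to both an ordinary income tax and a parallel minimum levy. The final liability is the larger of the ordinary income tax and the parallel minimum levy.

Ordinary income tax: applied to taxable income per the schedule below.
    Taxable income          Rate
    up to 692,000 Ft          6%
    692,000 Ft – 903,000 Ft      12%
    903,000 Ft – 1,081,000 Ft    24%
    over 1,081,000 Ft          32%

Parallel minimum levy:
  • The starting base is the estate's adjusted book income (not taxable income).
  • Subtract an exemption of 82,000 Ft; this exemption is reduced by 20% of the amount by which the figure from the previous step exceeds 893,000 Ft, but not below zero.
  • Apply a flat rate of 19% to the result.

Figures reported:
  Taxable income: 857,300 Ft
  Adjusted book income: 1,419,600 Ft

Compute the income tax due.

269,724 Ft

Ordinary income tax:
  692,000 Ft × 6% = 41,520 Ft
  165,300 Ft × 12% = 19,836 Ft
  → 61,356 Ft

Parallel minimum levy:
  Base (adjusted book income): 1,419,600 Ft
  Exemption: 20% × (1,419,600 Ft − 893,000 Ft) = 105,320 Ft ≥ 82,000 Ft, so the exemption is fully phased out
  Base: 1,419,600 Ft − 0 Ft = 1,419,600 Ft
  1,419,600 Ft × 19% = 269,724 Ft

269,724 Ft > 61,356 Ft, so the parallel minimum levy is the binding amount.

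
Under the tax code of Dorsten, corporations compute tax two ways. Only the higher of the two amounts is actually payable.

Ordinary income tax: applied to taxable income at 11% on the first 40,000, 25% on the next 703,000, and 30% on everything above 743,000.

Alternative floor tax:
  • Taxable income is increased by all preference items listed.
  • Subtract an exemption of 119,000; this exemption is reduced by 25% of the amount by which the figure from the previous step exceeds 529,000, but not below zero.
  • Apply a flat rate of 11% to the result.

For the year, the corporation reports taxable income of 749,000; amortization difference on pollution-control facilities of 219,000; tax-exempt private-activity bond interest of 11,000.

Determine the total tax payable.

181,950

Ordinary income tax:
  40,000 × 11% = 4,400
  703,000 × 25% = 175,750
  6,000 × 30% = 1,800
  → 181,950

Alternative floor tax:
  Adjusted income: 749,000 + 219,000 + 11,000 = 979,000
  Exemption: 119,000 − 25% × (979,000 − 529,000) = 119,000 − 112,500 = 6,500
  Base: 979,000 − 6,500 = 972,500
  972,500 × 11% = 106,975

181,950 > 106,975, so the ordinary income tax governs.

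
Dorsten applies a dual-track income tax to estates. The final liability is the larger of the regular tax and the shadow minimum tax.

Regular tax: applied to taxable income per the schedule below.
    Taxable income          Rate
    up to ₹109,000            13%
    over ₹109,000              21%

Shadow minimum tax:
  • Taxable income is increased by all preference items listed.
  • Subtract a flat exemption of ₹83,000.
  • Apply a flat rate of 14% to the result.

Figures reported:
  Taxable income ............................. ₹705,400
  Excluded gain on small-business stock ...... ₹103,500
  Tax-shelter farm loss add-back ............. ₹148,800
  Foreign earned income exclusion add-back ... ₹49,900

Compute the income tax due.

₹139,414

Shadow minimum tax:
  Adjusted income: ₹705,400 + ₹103,500 + ₹148,800 + ₹49,900 = ₹1,007,600
  Less exemption ₹83,000 → base ₹924,600
  ₹924,600 × 14% = ₹129,444

Regular tax:
  ₹109,000 × 13% = ₹14,170
  ₹596,400 × 21% = ₹125,244
  → ₹139,414

₹139,414 > ₹129,444, so the regular tax governs.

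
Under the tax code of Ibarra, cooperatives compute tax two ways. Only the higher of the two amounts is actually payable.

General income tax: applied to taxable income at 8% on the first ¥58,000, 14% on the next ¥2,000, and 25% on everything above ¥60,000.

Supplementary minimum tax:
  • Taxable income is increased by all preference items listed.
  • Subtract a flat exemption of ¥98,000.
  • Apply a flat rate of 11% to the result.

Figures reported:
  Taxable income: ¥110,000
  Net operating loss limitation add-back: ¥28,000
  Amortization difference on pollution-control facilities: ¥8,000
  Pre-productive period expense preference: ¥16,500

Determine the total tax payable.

Supplementary minimum tax:
  Adjusted income: ¥110,000 + ¥28,000 + ¥8,000 + ¥16,500 = ¥162,500
  Less exemption ¥98,000 → base ¥64,500
  ¥64,500 × 11% = ¥7,095

General income tax:
  ¥58,000 × 8% = ¥4,640
  ¥2,000 × 14% = ¥280
  ¥50,000 × 25% = ¥12,500
  → ¥17,420

¥17,420 > ¥7,095, so the general income tax governs.

¥17,420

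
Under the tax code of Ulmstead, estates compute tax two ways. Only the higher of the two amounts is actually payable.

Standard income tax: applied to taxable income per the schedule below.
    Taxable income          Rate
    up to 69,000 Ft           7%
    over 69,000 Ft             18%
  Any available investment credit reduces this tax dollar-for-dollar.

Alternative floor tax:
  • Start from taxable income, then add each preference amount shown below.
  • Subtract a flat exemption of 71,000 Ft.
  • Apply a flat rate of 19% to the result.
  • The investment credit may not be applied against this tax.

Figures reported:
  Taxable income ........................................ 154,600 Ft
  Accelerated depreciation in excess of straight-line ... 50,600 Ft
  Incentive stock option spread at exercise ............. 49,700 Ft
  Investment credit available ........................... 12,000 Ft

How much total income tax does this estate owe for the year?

Standard income tax:
  69,000 Ft × 7% = 4,830 Ft
  85,600 Ft × 18% = 15,408 Ft
  → 20,238 Ft
  Less investment credit 12,000 Ft → 8,238 Ft

Alternative floor tax:
  Adjusted income: 154,600 Ft + 50,600 Ft + 49,700 Ft = 254,900 Ft
  Less exemption 71,000 Ft → base 183,900 Ft
  183,900 Ft × 19% = 34,941 Ft

34,941 Ft > 8,238 Ft, so the alternative floor tax is the binding amount.

34,941 Ft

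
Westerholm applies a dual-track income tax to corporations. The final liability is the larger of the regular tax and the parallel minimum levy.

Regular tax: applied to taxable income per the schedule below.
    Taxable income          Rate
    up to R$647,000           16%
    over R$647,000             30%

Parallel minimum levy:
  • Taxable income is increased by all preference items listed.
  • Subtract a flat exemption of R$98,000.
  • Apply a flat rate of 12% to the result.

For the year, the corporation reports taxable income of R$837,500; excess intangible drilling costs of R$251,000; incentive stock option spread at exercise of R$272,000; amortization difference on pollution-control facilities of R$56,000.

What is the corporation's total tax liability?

R$160,670

Parallel minimum levy:
  Adjusted income: R$837,500 + R$251,000 + R$272,000 + R$56,000 = R$1,416,500
  Less exemption R$98,000 → base R$1,318,500
  R$1,318,500 × 12% = R$158,220

Regular tax:
  R$647,000 × 16% = R$103,520
  R$190,500 × 30% = R$57,150
  → R$160,670

R$160,670 > R$158,220, so the regular tax governs.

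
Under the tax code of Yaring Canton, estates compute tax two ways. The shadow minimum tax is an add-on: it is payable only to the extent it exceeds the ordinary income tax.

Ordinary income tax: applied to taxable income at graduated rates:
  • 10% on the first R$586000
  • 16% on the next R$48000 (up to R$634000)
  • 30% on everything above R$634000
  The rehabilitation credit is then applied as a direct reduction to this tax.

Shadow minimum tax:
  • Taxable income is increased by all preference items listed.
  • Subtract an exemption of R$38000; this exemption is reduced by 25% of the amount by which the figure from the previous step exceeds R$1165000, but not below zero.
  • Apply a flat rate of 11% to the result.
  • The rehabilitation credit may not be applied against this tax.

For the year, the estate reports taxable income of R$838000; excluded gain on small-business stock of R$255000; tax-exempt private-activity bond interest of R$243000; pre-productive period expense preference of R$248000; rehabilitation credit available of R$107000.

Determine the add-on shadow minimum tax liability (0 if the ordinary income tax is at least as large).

Shadow minimum tax:
  Adjusted income: R$838000 + R$255000 + R$243000 + R$248000 = R$1584000
  Exemption: 25% × (R$1584000 − R$1165000) = R$104750 ≥ R$38000, so the exemption is fully phased out
  Base: R$1584000 − R$0 = R$1584000
  R$1584000 × 11% = R$174240

Ordinary income tax:
  R$586000 × 10% = R$58600
  R$48000 × 16% = R$7680
  R$204000 × 30% = R$61200
  → R$127480
  Less rehabilitation credit R$107000 → R$20480

Excess of shadow minimum tax over ordinary income tax: R$174240 − R$20480 = R$153760.

R$153760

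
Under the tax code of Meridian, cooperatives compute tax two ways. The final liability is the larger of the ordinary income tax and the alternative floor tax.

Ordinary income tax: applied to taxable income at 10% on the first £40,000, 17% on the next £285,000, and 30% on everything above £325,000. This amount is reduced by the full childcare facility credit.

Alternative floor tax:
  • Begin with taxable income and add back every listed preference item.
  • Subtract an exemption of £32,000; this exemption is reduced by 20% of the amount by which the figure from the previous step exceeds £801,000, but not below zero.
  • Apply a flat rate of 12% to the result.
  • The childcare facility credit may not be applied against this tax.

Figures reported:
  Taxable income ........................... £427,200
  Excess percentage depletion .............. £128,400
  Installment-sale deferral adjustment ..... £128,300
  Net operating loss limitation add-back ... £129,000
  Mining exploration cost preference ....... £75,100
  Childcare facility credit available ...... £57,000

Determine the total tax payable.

£104,808

Ordinary income tax:
  £40,000 × 10% = £4,000
  £285,000 × 17% = £48,450
  £102,200 × 30% = £30,660
  → £83,110
  Less childcare facility credit £57,000 → £26,110

Alternative floor tax:
  Adjusted income: £427,200 + £128,400 + £128,300 + £129,000 + £75,100 = £888,000
  Exemption: £32,000 − 20% × (£888,000 − £801,000) = £32,000 − £17,400 = £14,600
  Base: £888,000 − £14,600 = £873,400
  £873,400 × 12% = £104,808

£104,808 > £26,110, so the alternative floor tax is the binding amount.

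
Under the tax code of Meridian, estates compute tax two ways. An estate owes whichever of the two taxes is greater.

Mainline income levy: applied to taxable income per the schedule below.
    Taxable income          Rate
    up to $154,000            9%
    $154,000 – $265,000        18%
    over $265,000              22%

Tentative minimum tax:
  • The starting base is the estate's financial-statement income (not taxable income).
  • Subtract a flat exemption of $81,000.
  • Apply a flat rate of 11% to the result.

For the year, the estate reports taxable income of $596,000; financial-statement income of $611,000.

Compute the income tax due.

Tentative minimum tax:
  Base (financial-statement income): $611,000
  Less exemption $81,000 → base $530,000
  $530,000 × 11% = $58,300

Mainline income levy:
  $154,000 × 9% = $13,860
  $111,000 × 18% = $19,980
  $331,000 × 22% = $72,820
  → $106,660

$106,660 > $58,300, so the mainline income levy governs.

$106,660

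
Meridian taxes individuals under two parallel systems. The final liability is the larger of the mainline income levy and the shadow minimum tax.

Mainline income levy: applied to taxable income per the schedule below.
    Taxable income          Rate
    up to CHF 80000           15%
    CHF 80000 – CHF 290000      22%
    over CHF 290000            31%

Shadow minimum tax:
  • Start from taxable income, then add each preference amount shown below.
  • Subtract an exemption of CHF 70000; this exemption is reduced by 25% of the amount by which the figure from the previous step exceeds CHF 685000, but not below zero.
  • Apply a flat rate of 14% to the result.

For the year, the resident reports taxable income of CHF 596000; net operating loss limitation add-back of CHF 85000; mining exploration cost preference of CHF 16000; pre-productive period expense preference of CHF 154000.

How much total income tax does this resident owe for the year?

Mainline income levy:
  CHF 80000 × 15% = CHF 12000
  CHF 210000 × 22% = CHF 46200
  CHF 306000 × 31% = CHF 94860
  → CHF 153060

Shadow minimum tax:
  Adjusted income: CHF 596000 + CHF 85000 + CHF 16000 + CHF 154000 = CHF 851000
  Exemption: CHF 70000 − 25% × (CHF 851000 − CHF 685000) = CHF 70000 − CHF 41500 = CHF 28500
  Base: CHF 851000 − CHF 28500 = CHF 822500
  CHF 822500 × 14% = CHF 115150

CHF 153060 > CHF 115150, so the mainline income levy governs.

CHF 153060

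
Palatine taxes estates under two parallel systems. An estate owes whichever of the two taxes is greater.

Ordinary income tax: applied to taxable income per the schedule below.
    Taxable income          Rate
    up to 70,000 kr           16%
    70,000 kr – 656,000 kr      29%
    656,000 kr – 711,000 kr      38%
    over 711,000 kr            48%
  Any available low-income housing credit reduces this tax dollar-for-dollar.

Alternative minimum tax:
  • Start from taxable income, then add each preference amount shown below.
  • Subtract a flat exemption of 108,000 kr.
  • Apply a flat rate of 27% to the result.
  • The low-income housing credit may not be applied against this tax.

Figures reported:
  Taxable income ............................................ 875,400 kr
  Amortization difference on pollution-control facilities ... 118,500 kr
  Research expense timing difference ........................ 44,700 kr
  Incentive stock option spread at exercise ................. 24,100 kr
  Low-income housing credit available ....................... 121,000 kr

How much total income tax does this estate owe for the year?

Alternative minimum tax:
  Adjusted income: 875,400 kr + 118,500 kr + 44,700 kr + 24,100 kr = 1,062,700 kr
  Less exemption 108,000 kr → base 954,700 kr
  954,700 kr × 27% = 257,769 kr

Ordinary income tax:
  70,000 kr × 16% = 11,200 kr
  586,000 kr × 29% = 169,940 kr
  55,000 kr × 38% = 20,900 kr
  164,400 kr × 48% = 78,912 kr
  → 280,952 kr
  Less low-income housing credit 121,000 kr → 159,952 kr

257,769 kr > 159,952 kr, so the alternative minimum tax is the binding amount.

257,769 kr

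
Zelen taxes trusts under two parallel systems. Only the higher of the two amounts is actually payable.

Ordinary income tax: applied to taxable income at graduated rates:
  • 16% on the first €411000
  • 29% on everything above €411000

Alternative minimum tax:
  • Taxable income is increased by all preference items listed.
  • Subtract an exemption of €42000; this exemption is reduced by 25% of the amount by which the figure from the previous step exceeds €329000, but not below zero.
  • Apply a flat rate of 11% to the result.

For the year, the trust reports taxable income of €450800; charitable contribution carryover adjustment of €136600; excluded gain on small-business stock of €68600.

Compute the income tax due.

€77302

Ordinary income tax:
  €411000 × 16% = €65760
  €39800 × 29% = €11542
  → €77302

Alternative minimum tax:
  Adjusted income: €450800 + €136600 + €68600 = €656000
  Exemption: 25% × (€656000 − €329000) = €81750 ≥ €42000, so the exemption is fully phased out
  Base: €656000 − €0 = €656000
  €656000 × 11% = €72160

€77302 > €72160, so the ordinary income tax governs.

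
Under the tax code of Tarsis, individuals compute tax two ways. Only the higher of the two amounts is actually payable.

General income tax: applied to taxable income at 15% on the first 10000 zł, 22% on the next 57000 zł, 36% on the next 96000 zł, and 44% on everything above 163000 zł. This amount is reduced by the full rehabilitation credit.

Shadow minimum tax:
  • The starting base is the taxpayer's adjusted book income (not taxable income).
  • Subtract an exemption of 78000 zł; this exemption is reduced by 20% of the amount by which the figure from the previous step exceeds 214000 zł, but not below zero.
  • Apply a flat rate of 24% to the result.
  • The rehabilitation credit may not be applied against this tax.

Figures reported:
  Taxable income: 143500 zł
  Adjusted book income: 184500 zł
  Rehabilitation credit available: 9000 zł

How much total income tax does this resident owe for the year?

32580 zł

General income tax:
  10000 zł × 15% = 1500 zł
  57000 zł × 22% = 12540 zł
  76500 zł × 36% = 27540 zł
  → 41580 zł
  Less rehabilitation credit 9000 zł → 32580 zł

Shadow minimum tax:
  Base (adjusted book income): 184500 zł
  Exemption: 184500 zł ≤ 214000 zł, so full 78000 zł applies
  Base: 184500 zł − 78000 zł = 106500 zł
  106500 zł × 24% = 25560 zł

32580 zł > 25560 zł, so the general income tax governs.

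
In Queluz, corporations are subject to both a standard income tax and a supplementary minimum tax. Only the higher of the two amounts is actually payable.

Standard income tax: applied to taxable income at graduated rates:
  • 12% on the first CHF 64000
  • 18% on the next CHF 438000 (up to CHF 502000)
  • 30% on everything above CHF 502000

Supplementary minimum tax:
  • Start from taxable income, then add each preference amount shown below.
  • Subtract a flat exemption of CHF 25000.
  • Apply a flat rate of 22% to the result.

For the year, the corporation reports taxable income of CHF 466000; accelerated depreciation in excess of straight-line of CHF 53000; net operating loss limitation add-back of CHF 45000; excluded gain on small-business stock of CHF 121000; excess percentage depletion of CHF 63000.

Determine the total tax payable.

CHF 159060

Supplementary minimum tax:
  Adjusted income: CHF 466000 + CHF 53000 + CHF 45000 + CHF 121000 + CHF 63000 = CHF 748000
  Less exemption CHF 25000 → base CHF 723000
  CHF 723000 × 22% = CHF 159060

Standard income tax:
  CHF 64000 × 12% = CHF 7680
  CHF 402000 × 18% = CHF 72360
  → CHF 80040

CHF 159060 > CHF 80040, so the supplementary minimum tax is the binding amount.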